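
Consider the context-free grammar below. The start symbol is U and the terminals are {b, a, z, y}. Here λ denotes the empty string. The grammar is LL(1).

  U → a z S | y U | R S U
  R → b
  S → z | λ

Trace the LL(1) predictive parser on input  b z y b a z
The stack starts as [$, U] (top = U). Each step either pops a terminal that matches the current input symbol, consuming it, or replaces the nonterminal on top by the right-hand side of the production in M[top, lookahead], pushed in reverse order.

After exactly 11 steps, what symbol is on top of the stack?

U

step 1: stack=$ U  input=b z y b a z $  — expand U → R S U
step 2: stack=$ U S R  input=b z y b a z $  — expand R → b
step 3: stack=$ U S b  input=b z y b a z $  — match b
step 4: stack=$ U S  input=z y b a z $  — expand S → z
step 5: stack=$ U z  input=z y b a z $  — match z
step 6: stack=$ U  input=y b a z $  — expand U → y U
step 7: stack=$ U y  input=y b a z $  — match y
step 8: stack=$ U  input=b a z $  — expand U → R S U
step 9: stack=$ U S R  input=b a z $  — expand R → b
step 10: stack=$ U S b  input=b a z $  — match b
step 11: stack=$ U S  input=a z $  — expand S → λ
Stack after step 11: $ U (top = U).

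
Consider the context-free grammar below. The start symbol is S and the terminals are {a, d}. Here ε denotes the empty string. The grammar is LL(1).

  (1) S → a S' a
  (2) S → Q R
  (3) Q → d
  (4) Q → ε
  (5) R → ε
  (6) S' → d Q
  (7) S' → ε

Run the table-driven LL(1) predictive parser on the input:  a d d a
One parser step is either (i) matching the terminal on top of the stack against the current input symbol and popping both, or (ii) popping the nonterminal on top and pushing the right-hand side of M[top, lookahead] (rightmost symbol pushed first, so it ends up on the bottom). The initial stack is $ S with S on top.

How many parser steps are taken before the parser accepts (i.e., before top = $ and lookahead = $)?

7

step 1: stack=$ S  input=a d d a $  — expand S → a S' a
step 2: stack=$ a S' a  input=a d d a $  — match a
step 3: stack=$ a S'  input=d d a $  — expand S' → d Q
step 4: stack=$ a Q d  input=d d a $  — match d
step 5: stack=$ a Q  input=d a $  — expand Q → d
step 6: stack=$ a d  input=d a $  — match d
step 7: stack=$ a  input=a $  — match a
Accept reached after 7 steps.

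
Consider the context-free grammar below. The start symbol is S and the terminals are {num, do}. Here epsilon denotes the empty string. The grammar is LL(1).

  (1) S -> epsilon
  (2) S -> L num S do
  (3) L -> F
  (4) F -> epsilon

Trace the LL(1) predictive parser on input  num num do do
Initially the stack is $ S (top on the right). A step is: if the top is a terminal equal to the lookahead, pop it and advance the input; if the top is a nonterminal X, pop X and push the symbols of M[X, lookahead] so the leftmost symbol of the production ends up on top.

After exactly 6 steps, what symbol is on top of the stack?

F

     Stack            Input            Action
  1  $ S              num num do do $  expand S -> L num S do
  2  $ do S num L     num num do do $  expand L -> F
  3  $ do S num F     num num do do $  expand F -> epsilon
  4  $ do S num       num num do do $  match num
  5  $ do S           num do do $      expand S -> L num S do
  6  $ do do S num L  num do do $      expand L -> F
Stack after step 6: $ do do S num F (top = F).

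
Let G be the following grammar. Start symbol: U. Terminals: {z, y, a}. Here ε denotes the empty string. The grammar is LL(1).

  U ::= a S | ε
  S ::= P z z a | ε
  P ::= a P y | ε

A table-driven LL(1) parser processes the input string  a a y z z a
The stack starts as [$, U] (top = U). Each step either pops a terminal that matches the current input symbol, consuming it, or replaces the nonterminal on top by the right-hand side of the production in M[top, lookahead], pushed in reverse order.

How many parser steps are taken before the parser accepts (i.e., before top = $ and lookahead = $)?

step 1: stack=$ U  input=a a y z z a $  — expand U ::= a S
step 2: stack=$ S a  input=a a y z z a $  — match a
step 3: stack=$ S  input=a y z z a $  — expand S ::= P z z a
step 4: stack=$ a z z P  input=a y z z a $  — expand P ::= a P y
step 5: stack=$ a z z y P a  input=a y z z a $  — match a
step 6: stack=$ a z z y P  input=y z z a $  — expand P ::= ε
step 7: stack=$ a z z y  input=y z z a $  — match y
step 8: stack=$ a z z  input=z z a $  — match z
step 9: stack=$ a z  input=z a $  — match z
step 10: stack=$ a  input=a $  — match a
Accept reached after 10 steps.

10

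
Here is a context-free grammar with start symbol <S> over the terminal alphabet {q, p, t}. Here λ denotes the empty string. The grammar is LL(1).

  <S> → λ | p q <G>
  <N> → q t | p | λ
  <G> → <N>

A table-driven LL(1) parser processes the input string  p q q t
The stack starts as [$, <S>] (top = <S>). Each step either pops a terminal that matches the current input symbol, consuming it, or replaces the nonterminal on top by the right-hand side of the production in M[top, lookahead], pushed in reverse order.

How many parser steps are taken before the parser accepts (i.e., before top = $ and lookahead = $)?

7

step 1: stack=$ <S>  input=p q q t $  — expand <S> → p q <G>
step 2: stack=$ <G> q p  input=p q q t $  — match p
step 3: stack=$ <G> q  input=q q t $  — match q
step 4: stack=$ <G>  input=q t $  — expand <G> → <N>
step 5: stack=$ <N>  input=q t $  — expand <N> → q t
step 6: stack=$ t q  input=q t $  — match q
step 7: stack=$ t  input=t $  — match t
Accept reached after 7 steps.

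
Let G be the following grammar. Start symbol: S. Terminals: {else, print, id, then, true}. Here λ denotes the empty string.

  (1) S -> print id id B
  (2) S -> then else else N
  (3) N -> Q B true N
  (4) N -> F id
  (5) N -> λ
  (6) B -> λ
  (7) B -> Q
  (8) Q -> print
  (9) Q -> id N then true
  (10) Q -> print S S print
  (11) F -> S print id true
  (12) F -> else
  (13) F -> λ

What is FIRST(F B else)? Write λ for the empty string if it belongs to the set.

FIRST(S): from S->print id id B we get {print}; from S->then else else N we get {then}. So FIRST(S) = {print, then}.
FIRST(Q): from Q->print we get {print}; from Q->id N then true we get {id}; from Q->print S S print we get {print}. So FIRST(Q) = {id, print}.
FIRST(B): from B->λ we get {λ}; from B->Q we get {id, print}. So FIRST(B) = {λ, id, print}.
FIRST(F): from F->S print id true we get {print, then}; from F->else we get {else}; from F->λ we get {λ}. So FIRST(F) = {λ, else, print, then}.
FIRST(N): from N->Q B true N we get {id, print}; from N->F id we get {else, id, print, then}; from N->λ we get {λ}. So FIRST(N) = {λ, else, id, print, then}.
FIRST(F B else): take FIRST of each symbol in turn, carrying on past any symbol whose FIRST contains λ; result {else, id, print, then}.

{else, id, print, then}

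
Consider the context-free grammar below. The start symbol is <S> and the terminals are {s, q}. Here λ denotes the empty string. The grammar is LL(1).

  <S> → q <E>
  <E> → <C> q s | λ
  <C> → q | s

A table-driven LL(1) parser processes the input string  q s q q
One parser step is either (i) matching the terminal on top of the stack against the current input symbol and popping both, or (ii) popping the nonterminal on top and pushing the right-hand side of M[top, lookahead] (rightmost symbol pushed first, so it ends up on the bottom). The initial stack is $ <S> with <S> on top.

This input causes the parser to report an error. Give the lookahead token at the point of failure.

q

step 1: stack=$ <S>  input=q s q q $  — expand <S> → q <E>
step 2: stack=$ <E> q  input=q s q q $  — match q
step 3: stack=$ <E>  input=s q q $  — expand <E> → <C> q s
step 4: stack=$ s q <C>  input=s q q $  — expand <C> → s
step 5: stack=$ s q s  input=s q q $  — match s
step 6: stack=$ s q  input=q q $  — match q
step 7: stack=$ s  input=q $  — error: top is terminal s but lookahead is q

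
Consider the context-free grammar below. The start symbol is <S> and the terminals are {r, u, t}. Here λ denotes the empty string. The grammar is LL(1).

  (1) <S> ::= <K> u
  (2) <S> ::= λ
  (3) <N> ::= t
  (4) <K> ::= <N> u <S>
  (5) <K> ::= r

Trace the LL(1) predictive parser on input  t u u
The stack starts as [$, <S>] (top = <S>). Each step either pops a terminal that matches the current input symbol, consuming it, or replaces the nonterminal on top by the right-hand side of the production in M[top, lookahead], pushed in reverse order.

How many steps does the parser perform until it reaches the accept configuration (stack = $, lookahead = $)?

     Stack          Input    Action
  1  $ <S>          t u u $  expand <S> ::= <K> u
  2  $ u <K>        t u u $  expand <K> ::= <N> u <S>
  3  $ u <S> u <N>  t u u $  expand <N> ::= t
  4  $ u <S> u t    t u u $  match t
  5  $ u <S> u      u u $    match u
  6  $ u <S>        u $      expand <S> ::= λ
  7  $ u            u $      match u
Accept reached after 7 steps.

7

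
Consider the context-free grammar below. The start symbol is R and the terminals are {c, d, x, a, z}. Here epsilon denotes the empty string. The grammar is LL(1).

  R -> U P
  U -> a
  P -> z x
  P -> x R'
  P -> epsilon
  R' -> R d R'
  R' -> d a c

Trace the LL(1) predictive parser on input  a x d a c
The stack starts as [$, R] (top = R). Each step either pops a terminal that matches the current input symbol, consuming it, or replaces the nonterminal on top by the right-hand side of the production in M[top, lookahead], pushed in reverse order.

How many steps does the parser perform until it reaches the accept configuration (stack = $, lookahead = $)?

9

     Stack    Input        Action
  1  $ R      a x d a c $  expand R -> U P
  2  $ P U    a x d a c $  expand U -> a
  3  $ P a    a x d a c $  match a
  4  $ P      x d a c $    expand P -> x R'
  5  $ R' x   x d a c $    match x
  6  $ R'     d a c $      expand R' -> d a c
  7  $ c a d  d a c $      match d
  8  $ c a    a c $        match a
  9  $ c      c $          match c
Accept reached after 9 steps.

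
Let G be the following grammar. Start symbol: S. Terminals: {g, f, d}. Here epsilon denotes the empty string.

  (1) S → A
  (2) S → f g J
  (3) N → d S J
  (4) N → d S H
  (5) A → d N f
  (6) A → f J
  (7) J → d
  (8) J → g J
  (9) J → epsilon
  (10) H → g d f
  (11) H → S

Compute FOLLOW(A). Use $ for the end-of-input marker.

FIRST(N): from N→d S J we get {d}; from N→d S H we get {d}. So FIRST(N) = {d}.
FIRST(A): from A→d N f we get {d}; from A→f J we get {f}. So FIRST(A) = {d, f}.
FIRST(J): from J→d we get {d}; from J→g J we get {g}; from J→epsilon we get {epsilon}. So FIRST(J) = {epsilon, d, g}.
FIRST(S): from S→A we get {d, f}; from S→f g J we get {f}. So FIRST(S) = {d, f}.
FIRST(H): from H→g d f we get {g}; from H→S we get {d, f}. So FIRST(H) = {d, f, g}.
FOLLOW(S) includes $ since S is the start symbol.
FOLLOW(N): in A→d N f, N is followed by f with FIRST {f}. Thus FOLLOW(N) = {f}.
FOLLOW(H): in N→d S H, the suffix after H is empty, so FOLLOW(H) ⊇ FOLLOW(N) = {f}. Thus FOLLOW(H) = {f}.
FOLLOW(S): in N→d S J, S is followed by J with FIRST {epsilon, d, g}; in N→d S J, the suffix after S is nullable, so FOLLOW(S) ⊇ FOLLOW(N) = {f}; in N→d S H, S is followed by H with FIRST {d, f, g}; in H→S, the suffix after S is empty, so FOLLOW(S) ⊇ FOLLOW(H) = {f}. Thus FOLLOW(S) = {$, d, f, g}.
FOLLOW(A): in S→A, the suffix after A is empty, so FOLLOW(A) ⊇ FOLLOW(S) = {$, d, f, g}. Thus FOLLOW(A) = {$, d, f, g}.
FOLLOW(J): in S→f g J, the suffix after J is empty, so FOLLOW(J) ⊇ FOLLOW(S) = {$, d, f, g}; in N→d S J, the suffix after J is empty, so FOLLOW(J) ⊇ FOLLOW(N) = {f}; in A→f J, the suffix after J is empty, so FOLLOW(J) ⊇ FOLLOW(A) = {$, d, f, g}; in J→g J, the suffix after J is empty (adds nothing new). Thus FOLLOW(J) = {$, d, f, g}.

{$, d, f, g}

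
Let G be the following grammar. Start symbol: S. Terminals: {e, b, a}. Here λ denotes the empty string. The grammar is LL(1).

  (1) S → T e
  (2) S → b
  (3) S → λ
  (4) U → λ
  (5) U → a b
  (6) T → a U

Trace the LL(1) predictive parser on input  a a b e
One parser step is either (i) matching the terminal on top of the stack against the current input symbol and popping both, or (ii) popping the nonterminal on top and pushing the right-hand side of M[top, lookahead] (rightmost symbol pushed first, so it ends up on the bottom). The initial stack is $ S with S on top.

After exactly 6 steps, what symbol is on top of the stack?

e

step 1: stack=$ S  input=a a b e $  — expand S → T e
step 2: stack=$ e T  input=a a b e $  — expand T → a U
step 3: stack=$ e U a  input=a a b e $  — match a
step 4: stack=$ e U  input=a b e $  — expand U → a b
step 5: stack=$ e b a  input=a b e $  — match a
step 6: stack=$ e b  input=b e $  — match b
Stack after step 6: $ e (top = e).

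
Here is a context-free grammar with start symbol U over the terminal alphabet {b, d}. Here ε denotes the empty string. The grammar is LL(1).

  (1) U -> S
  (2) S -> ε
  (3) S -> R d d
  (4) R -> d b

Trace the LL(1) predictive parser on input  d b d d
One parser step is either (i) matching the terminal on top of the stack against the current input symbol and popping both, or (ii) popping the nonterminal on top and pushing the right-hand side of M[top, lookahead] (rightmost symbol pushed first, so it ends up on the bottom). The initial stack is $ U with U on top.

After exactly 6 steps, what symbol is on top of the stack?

     Stack      Input      Action
  1  $ U        d b d d $  expand U -> S
  2  $ S        d b d d $  expand S -> R d d
  3  $ d d R    d b d d $  expand R -> d b
  4  $ d d b d  d b d d $  match d
  5  $ d d b    b d d $    match b
  6  $ d d      d d $      match d
Stack after step 6: $ d (top = d).

d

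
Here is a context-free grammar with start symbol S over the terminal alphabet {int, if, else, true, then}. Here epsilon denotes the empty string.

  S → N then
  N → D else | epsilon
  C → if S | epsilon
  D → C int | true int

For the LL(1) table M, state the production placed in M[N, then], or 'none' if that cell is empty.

FIRST(C) = {epsilon, if}
FIRST(D) = {if, int, true}  (via C int)
FIRST(N) = {epsilon, if, int, true}  (via D else)
FIRST(S) = {if, int, then, true}  (via N then)
FOLLOW(S) includes $ since S is the start symbol.
FOLLOW(N): in S→N then, N is followed by then with FIRST {then}. Thus FOLLOW(N) = {then}.
For N → D else: FIRST(D else) = {if, int, true}, so it goes in M[N, t] for t ∈ {if, int, true}.
For N → epsilon: FIRST(epsilon) = {epsilon}, so it goes in M[N, t] for t ∈ {}; since epsilon ∈ FIRST, also for every t ∈ FOLLOW(N) = {then}.

N → epsilon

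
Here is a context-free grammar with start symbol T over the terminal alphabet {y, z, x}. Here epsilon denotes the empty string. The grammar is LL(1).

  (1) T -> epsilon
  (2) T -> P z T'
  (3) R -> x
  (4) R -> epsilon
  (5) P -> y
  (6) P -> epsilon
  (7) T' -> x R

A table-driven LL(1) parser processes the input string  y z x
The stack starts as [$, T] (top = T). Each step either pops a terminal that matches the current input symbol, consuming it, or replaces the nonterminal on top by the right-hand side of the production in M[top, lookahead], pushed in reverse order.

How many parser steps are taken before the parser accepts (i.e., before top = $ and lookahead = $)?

step 1: stack=$ T  input=y z x $  — expand T -> P z T'
step 2: stack=$ T' z P  input=y z x $  — expand P -> y
step 3: stack=$ T' z y  input=y z x $  — match y
step 4: stack=$ T' z  input=z x $  — match z
step 5: stack=$ T'  input=x $  — expand T' -> x R
step 6: stack=$ R x  input=x $  — match x
step 7: stack=$ R  input=$  — expand R -> epsilon
Accept reached after 7 steps.

7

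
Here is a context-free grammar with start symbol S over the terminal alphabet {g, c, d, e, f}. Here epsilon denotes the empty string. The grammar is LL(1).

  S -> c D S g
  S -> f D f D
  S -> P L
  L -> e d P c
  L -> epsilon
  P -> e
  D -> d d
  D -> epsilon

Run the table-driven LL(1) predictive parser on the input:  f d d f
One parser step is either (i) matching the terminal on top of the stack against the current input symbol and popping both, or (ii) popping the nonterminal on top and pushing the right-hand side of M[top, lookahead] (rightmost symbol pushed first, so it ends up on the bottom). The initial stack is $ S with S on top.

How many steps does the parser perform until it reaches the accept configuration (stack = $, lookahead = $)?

7

     Stack      Input      Action
  1  $ S        f d d f $  expand S -> f D f D
  2  $ D f D f  f d d f $  match f
  3  $ D f D    d d f $    expand D -> d d
  4  $ D f d d  d d f $    match d
  5  $ D f d    d f $      match d
  6  $ D f      f $        match f
  7  $ D        $          expand D -> epsilon
Accept reached after 7 steps.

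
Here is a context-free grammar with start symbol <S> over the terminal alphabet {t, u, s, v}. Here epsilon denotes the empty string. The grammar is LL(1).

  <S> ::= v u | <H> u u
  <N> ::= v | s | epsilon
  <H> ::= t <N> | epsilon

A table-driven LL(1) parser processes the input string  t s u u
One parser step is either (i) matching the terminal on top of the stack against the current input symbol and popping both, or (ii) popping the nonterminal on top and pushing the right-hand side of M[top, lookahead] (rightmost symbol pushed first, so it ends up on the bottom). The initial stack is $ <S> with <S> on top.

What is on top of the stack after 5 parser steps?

u

     Stack        Input      Action
  1  $ <S>        t s u u $  expand <S> ::= <H> u u
  2  $ u u <H>    t s u u $  expand <H> ::= t <N>
  3  $ u u <N> t  t s u u $  match t
  4  $ u u <N>    s u u $    expand <N> ::= s
  5  $ u u s      s u u $    match s
Stack after step 5: $ u u (top = u).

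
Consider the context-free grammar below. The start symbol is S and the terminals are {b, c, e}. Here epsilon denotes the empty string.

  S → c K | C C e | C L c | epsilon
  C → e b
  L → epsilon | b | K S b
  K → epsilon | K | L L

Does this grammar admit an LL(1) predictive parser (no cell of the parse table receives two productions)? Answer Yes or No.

FIRST(S) = {epsilon, c, e}
FIRST(C) = {e}
FIRST(L) = {epsilon, b, c, e}
FIRST(K) = {epsilon, b, c, e}
FOLLOW(S) = {$, b}
FOLLOW(C) = {b, c, e}
FOLLOW(L) = {$, b, c, e}
FOLLOW(K) = {$, b, c, e}
Cell M[K, $] receives both K → epsilon and K → K and K → L L — the grammar is not LL(1).

No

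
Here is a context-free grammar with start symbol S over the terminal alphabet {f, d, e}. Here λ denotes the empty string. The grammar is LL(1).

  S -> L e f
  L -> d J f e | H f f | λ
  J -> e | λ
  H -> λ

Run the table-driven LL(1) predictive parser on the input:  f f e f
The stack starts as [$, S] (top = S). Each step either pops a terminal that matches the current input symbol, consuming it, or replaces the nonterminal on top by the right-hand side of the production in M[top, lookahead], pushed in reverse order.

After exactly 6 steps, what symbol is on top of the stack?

     Stack        Input      Action
  1  $ S          f f e f $  expand S -> L e f
  2  $ f e L      f f e f $  expand L -> H f f
  3  $ f e f f H  f f e f $  expand H -> λ
  4  $ f e f f    f f e f $  match f
  5  $ f e f      f e f $    match f
  6  $ f e        e f $      match e
Stack after step 6: $ f (top = f).

f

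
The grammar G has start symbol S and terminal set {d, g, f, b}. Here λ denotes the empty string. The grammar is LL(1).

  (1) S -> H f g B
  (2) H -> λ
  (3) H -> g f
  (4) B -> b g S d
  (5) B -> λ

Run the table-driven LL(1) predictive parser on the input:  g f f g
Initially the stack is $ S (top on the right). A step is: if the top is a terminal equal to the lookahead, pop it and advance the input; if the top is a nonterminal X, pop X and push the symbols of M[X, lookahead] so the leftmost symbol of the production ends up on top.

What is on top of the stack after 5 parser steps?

g

     Stack        Input      Action
  1  $ S          g f f g $  expand S -> H f g B
  2  $ B g f H    g f f g $  expand H -> g f
  3  $ B g f f g  g f f g $  match g
  4  $ B g f f    f f g $    match f
  5  $ B g f      f g $      match f
Stack after step 5: $ B g (top = g).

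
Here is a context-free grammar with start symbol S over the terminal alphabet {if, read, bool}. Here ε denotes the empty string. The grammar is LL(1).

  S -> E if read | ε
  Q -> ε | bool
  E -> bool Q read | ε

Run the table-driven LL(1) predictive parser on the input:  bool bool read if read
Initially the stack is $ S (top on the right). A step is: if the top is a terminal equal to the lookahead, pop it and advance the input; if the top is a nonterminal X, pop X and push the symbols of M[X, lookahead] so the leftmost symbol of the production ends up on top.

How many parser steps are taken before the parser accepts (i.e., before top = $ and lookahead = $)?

8

step 1: stack=$ S  input=bool bool read if read $  — expand S -> E if read
step 2: stack=$ read if E  input=bool bool read if read $  — expand E -> bool Q read
step 3: stack=$ read if read Q bool  input=bool bool read if read $  — match bool
step 4: stack=$ read if read Q  input=bool read if read $  — expand Q -> bool
step 5: stack=$ read if read bool  input=bool read if read $  — match bool
step 6: stack=$ read if read  input=read if read $  — match read
step 7: stack=$ read if  input=if read $  — match if
step 8: stack=$ read  input=read $  — match read
Accept reached after 8 steps.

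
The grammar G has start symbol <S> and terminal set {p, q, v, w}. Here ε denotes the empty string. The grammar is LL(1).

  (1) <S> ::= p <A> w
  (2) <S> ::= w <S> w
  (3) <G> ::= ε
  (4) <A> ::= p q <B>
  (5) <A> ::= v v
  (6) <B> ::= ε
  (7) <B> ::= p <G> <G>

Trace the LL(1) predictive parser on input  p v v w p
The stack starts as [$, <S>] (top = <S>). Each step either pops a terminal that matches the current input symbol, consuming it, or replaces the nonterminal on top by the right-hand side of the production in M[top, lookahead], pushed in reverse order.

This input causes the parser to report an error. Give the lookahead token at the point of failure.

p

     Stack      Input        Action
  1  $ <S>      p v v w p $  expand <S> ::= p <A> w
  2  $ w <A> p  p v v w p $  match p
  3  $ w <A>    v v w p $    expand <A> ::= v v
  4  $ w v v    v v w p $    match v
  5  $ w v      v w p $      match v
  6  $ w        w p $        match w
  7  $          p $          error: stack empty but input remains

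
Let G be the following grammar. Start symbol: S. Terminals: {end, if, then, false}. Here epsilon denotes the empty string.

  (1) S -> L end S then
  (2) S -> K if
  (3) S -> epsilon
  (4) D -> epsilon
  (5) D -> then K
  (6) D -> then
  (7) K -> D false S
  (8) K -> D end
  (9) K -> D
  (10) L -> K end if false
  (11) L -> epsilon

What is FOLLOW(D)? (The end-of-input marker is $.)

FIRST(D) = {epsilon, then}
FIRST(K) = {epsilon, end, false, then}  (via D false S, D end, D)
FIRST(L) = {epsilon, end, false, then}  (via K end if false)
FIRST(S) = {epsilon, end, false, if, then}  (via L end S then, K if)
FOLLOW(S) includes $ since S is the start symbol.
FOLLOW(L): in S->L end S then, L is followed by end S then with FIRST {end}. Thus FOLLOW(L) = {end}.
FOLLOW(S): in S->L end S then, S is followed by then with FIRST {then}; in K->D false S, the suffix after S is empty, so FOLLOW(S) ⊇ FOLLOW(K) = {end, false, if}. Thus FOLLOW(S) = {$, end, false, if, then}.
FOLLOW(D): in K->D false S, D is followed by false S with FIRST {false}; in K->D end, D is followed by end with FIRST {end}; in K->D, the suffix after D is empty, so FOLLOW(D) ⊇ FOLLOW(K) = {end, false, if}. Thus FOLLOW(D) = {end, false, if}.
FOLLOW(K): in S->K if, K is followed by if with FIRST {if}; in D->then K, the suffix after K is empty, so FOLLOW(K) ⊇ FOLLOW(D) = {end, false, if}; in L->K end if false, K is followed by end if false with FIRST {end}. Thus FOLLOW(K) = {end, false, if}.

{end, false, if}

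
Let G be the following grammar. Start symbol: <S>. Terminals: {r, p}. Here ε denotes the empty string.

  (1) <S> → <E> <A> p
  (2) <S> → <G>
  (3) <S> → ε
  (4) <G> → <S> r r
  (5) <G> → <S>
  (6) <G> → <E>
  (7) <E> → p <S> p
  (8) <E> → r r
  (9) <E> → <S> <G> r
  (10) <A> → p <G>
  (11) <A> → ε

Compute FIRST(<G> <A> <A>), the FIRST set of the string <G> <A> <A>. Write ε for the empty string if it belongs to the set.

{ε, p, r}

FIRST(<A>): from <A>→p <G> we get {p}; from <A>→ε we get {ε}. So FIRST(<A>) = {ε, p}.
FIRST(<S>): from <S>→<E> <A> p we get {p, r}; from <S>→<G> we get {ε, p, r}; from <S>→ε we get {ε}. So FIRST(<S>) = {ε, p, r}.
FIRST(<G>): from <G>→<S> r r we get {p, r}; from <G>→<S> we get {ε, p, r}; from <G>→<E> we get {p, r}. So FIRST(<G>) = {ε, p, r}.
FIRST(<E>): from <E>→p <S> p we get {p}; from <E>→r r we get {r}; from <E>→<S> <G> r we get {p, r}. So FIRST(<E>) = {p, r}.
FIRST(<G> <A> <A>): take FIRST of each symbol in turn, carrying on past any symbol whose FIRST contains ε; result {ε, p, r}.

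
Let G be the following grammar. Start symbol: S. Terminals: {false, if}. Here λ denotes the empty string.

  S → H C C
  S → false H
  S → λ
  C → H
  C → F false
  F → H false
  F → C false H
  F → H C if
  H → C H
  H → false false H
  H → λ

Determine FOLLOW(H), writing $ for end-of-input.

FIRST(S) = {λ, false, if}  (via H C C)
FIRST(C) = {λ, false, if}  (via H, F false)
FIRST(H) = {λ, false, if}  (via C H)
FIRST(F) = {false, if}  (via H false, C false H, H C if)
FOLLOW(S) includes $ since S is the start symbol.
FOLLOW(S): S appears on no right-hand side. Thus FOLLOW(S) = {$}.
FOLLOW(F): in C→F false, F is followed by false with FIRST {false}. Thus FOLLOW(F) = {false}.
FOLLOW(C): in S→H C C (occurrence 1), C is followed by C with FIRST {λ, false, if}; in S→H C C (occurrence 1), the suffix after C is nullable, so FOLLOW(C) ⊇ FOLLOW(S) = {$}; in S→H C C (occurrence 2), the suffix after C is empty, so FOLLOW(C) ⊇ FOLLOW(S) = {$}; in F→C false H, C is followed by false H with FIRST {false}; in F→H C if, C is followed by if with FIRST {if}; in H→C H, C is followed by H with FIRST {λ, false, if}; in H→C H, the suffix after C is nullable, so FOLLOW(C) ⊇ FOLLOW(H) = {$, false, if}. Thus FOLLOW(C) = {$, false, if}.
FOLLOW(H): in S→H C C, H is followed by C C with FIRST {λ, false, if}; in S→H C C, the suffix after H is nullable, so FOLLOW(H) ⊇ FOLLOW(S) = {$}; in S→false H, the suffix after H is empty, so FOLLOW(H) ⊇ FOLLOW(S) = {$}; in C→H, the suffix after H is empty, so FOLLOW(H) ⊇ FOLLOW(C) = {$, false, if}; in F→H false, H is followed by false with FIRST {false}; in F→C false H, the suffix after H is empty, so FOLLOW(H) ⊇ FOLLOW(F) = {false}; in F→H C if, H is followed by C if with FIRST {false, if}; in H→C H, the suffix after H is empty (adds nothing new); in H→false false H, the suffix after H is empty (adds nothing new). Thus FOLLOW(H) = {$, false, if}.

{$, false, if}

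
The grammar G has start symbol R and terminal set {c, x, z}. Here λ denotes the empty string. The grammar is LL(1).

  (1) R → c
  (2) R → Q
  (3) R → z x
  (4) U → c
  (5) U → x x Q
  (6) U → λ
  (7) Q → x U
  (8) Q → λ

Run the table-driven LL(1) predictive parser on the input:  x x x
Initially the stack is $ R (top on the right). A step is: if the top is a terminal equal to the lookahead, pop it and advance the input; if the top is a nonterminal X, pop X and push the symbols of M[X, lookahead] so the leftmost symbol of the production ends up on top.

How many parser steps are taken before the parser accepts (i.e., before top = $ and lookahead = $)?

step 1: stack=$ R  input=x x x $  — expand R → Q
step 2: stack=$ Q  input=x x x $  — expand Q → x U
step 3: stack=$ U x  input=x x x $  — match x
step 4: stack=$ U  input=x x $  — expand U → x x Q
step 5: stack=$ Q x x  input=x x $  — match x
step 6: stack=$ Q x  input=x $  — match x
step 7: stack=$ Q  input=$  — expand Q → λ
Accept reached after 7 steps.

7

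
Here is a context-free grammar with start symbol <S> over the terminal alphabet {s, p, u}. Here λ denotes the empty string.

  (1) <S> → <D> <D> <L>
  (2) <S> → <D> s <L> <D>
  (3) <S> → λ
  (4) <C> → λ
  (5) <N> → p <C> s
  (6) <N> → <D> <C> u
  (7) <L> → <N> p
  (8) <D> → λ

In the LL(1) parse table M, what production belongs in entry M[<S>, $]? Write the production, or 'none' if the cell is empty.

FIRST(<C>): from <C>→λ we get {λ}. So FIRST(<C>) = {λ}.
FIRST(<D>): from <D>→λ we get {λ}. So FIRST(<D>) = {λ}.
FIRST(<N>): from <N>→p <C> s we get {p}; from <N>→<D> <C> u we get {u}. So FIRST(<N>) = {p, u}.
FIRST(<L>): from <L>→<N> p we get {p, u}. So FIRST(<L>) = {p, u}.
FIRST(<S>): from <S>→<D> <D> <L> we get {p, u}; from <S>→<D> s <L> <D> we get {s}; from <S>→λ we get {λ}. So FIRST(<S>) = {λ, p, s, u}.
FOLLOW(<S>) includes $ since <S> is the start symbol.
FOLLOW(<S>): <S> appears on no right-hand side. Thus FOLLOW(<S>) = {$}.
For <S> → <D> <D> <L>: FIRST(<D> <D> <L>) = {p, u}, so it goes in M[<S>, t] for t ∈ {p, u}.
For <S> → <D> s <L> <D>: FIRST(<D> s <L> <D>) = {s}, so it goes in M[<S>, t] for t ∈ {s}.
For <S> → λ: FIRST(λ) = {λ}, so it goes in M[<S>, t] for t ∈ {}; since λ ∈ FIRST, also for every t ∈ FOLLOW(<S>) = {$}.

<S> → λ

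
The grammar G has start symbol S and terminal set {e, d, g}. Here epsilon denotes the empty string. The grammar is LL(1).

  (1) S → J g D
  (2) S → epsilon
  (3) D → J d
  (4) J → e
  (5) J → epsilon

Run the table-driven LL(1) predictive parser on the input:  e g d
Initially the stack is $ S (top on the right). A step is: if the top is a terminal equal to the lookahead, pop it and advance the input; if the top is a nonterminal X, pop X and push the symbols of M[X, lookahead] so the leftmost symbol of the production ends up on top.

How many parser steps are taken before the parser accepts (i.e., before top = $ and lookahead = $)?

7

     Stack    Input    Action
  1  $ S      e g d $  expand S → J g D
  2  $ D g J  e g d $  expand J → e
  3  $ D g e  e g d $  match e
  4  $ D g    g d $    match g
  5  $ D      d $      expand D → J d
  6  $ d J    d $      expand J → epsilon
  7  $ d      d $      match d
Accept reached after 7 steps.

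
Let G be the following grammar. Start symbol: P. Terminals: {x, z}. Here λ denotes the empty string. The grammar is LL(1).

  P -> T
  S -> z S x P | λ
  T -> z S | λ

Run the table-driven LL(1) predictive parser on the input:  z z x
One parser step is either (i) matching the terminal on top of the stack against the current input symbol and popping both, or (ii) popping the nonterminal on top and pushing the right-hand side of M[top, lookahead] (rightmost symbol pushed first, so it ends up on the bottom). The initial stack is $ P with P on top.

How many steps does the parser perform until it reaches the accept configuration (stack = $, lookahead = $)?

     Stack      Input    Action
  1  $ P        z z x $  expand P -> T
  2  $ T        z z x $  expand T -> z S
  3  $ S z      z z x $  match z
  4  $ S        z x $    expand S -> z S x P
  5  $ P x S z  z x $    match z
  6  $ P x S    x $      expand S -> λ
  7  $ P x      x $      match x
  8  $ P        $        expand P -> T
  9  $ T        $        expand T -> λ
Accept reached after 9 steps.

9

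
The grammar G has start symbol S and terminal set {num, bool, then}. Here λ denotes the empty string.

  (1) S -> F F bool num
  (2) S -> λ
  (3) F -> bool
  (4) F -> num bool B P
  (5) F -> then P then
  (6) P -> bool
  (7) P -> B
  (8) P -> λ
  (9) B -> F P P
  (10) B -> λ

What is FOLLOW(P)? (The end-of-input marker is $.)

FIRST(F) = {bool, num, then}
FIRST(S) = {λ, bool, num, then}  (via F F bool num)
FIRST(B) = {λ, bool, num, then}  (via F P P)
FIRST(P) = {λ, bool, num, then}  (via B)
FOLLOW(S) includes $ since S is the start symbol.
FOLLOW(S): S appears on no right-hand side. Thus FOLLOW(S) = {$}.
FOLLOW(F): in S->F F bool num (occurrence 1), F is followed by F bool num with FIRST {bool, num, then}; in S->F F bool num (occurrence 2), F is followed by bool num with FIRST {bool}; in B->F P P, F is followed by P P with FIRST {λ, bool, num, then}; in B->F P P, the suffix after F is nullable, so FOLLOW(F) ⊇ FOLLOW(B) = {bool, num, then}. Thus FOLLOW(F) = {bool, num, then}.
FOLLOW(P): in F->num bool B P, the suffix after P is empty, so FOLLOW(P) ⊇ FOLLOW(F) = {bool, num, then}; in F->then P then, P is followed by then with FIRST {then}; in B->F P P (occurrence 1), P is followed by P with FIRST {λ, bool, num, then}; in B->F P P (occurrence 1), the suffix after P is nullable, so FOLLOW(P) ⊇ FOLLOW(B) = {bool, num, then}; in B->F P P (occurrence 2), the suffix after P is empty, so FOLLOW(P) ⊇ FOLLOW(B) = {bool, num, then}. Thus FOLLOW(P) = {bool, num, then}.
FOLLOW(B): in F->num bool B P, B is followed by P with FIRST {λ, bool, num, then}; in F->num bool B P, the suffix after B is nullable, so FOLLOW(B) ⊇ FOLLOW(F) = {bool, num, then}; in P->B, the suffix after B is empty, so FOLLOW(B) ⊇ FOLLOW(P) = {bool, num, then}. Thus FOLLOW(B) = {bool, num, then}.

{bool, num, then}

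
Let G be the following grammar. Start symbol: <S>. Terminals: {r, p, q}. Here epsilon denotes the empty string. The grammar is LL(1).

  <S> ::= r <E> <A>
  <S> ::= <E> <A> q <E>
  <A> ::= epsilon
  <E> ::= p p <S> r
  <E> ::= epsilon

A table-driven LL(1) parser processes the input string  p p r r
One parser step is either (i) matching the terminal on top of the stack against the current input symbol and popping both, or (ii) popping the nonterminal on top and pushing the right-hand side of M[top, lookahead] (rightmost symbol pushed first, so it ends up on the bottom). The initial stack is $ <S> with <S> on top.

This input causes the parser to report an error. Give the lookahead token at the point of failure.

$

      Stack                    Input      Action
   1  $ <S>                    p p r r $  expand <S> ::= <E> <A> q <E>
   2  $ <E> q <A> <E>          p p r r $  expand <E> ::= p p <S> r
   3  $ <E> q <A> r <S> p p    p p r r $  match p
   4  $ <E> q <A> r <S> p      p r r $    match p
   5  $ <E> q <A> r <S>        r r $      expand <S> ::= r <E> <A>
   6  $ <E> q <A> r <A> <E> r  r r $      match r
   7  $ <E> q <A> r <A> <E>    r $        expand <E> ::= epsilon
   8  $ <E> q <A> r <A>        r $        expand <A> ::= epsilon
   9  $ <E> q <A> r            r $        match r
  10  $ <E> q <A>              $          expand <A> ::= epsilon
  11  $ <E> q                  $          error: top is terminal q but lookahead is $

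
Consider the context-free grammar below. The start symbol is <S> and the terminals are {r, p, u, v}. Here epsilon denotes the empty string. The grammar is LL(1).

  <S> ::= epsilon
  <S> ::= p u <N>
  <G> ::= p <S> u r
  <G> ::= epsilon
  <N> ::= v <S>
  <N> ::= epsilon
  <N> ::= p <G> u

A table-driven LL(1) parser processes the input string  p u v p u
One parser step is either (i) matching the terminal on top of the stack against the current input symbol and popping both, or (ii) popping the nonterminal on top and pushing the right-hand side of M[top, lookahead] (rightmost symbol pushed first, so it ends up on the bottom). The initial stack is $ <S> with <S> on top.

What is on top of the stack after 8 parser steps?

step 1: stack=$ <S>  input=p u v p u $  — expand <S> ::= p u <N>
step 2: stack=$ <N> u p  input=p u v p u $  — match p
step 3: stack=$ <N> u  input=u v p u $  — match u
step 4: stack=$ <N>  input=v p u $  — expand <N> ::= v <S>
step 5: stack=$ <S> v  input=v p u $  — match v
step 6: stack=$ <S>  input=p u $  — expand <S> ::= p u <N>
step 7: stack=$ <N> u p  input=p u $  — match p
step 8: stack=$ <N> u  input=u $  — match u
Stack after step 8: $ <N> (top = <N>).

<N>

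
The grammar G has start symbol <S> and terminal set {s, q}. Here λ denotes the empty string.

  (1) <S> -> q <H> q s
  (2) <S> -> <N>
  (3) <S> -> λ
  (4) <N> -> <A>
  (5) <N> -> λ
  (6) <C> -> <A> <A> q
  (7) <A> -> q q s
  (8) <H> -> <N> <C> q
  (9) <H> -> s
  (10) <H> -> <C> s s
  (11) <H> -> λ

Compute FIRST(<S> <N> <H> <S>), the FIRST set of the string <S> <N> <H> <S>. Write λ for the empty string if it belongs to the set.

{λ, q, s}

FIRST(<A>) = {q}
FIRST(<N>) = {λ, q}  (via <A>)
FIRST(<C>) = {q}  (via <A> <A> q)
FIRST(<S>) = {λ, q}  (via <N>)
FIRST(<H>) = {λ, q, s}  (via <N> <C> q, <C> s s)
FIRST(<S> <N> <H> <S>): take FIRST of each symbol in turn, carrying on past any symbol whose FIRST contains λ; result {λ, q, s}.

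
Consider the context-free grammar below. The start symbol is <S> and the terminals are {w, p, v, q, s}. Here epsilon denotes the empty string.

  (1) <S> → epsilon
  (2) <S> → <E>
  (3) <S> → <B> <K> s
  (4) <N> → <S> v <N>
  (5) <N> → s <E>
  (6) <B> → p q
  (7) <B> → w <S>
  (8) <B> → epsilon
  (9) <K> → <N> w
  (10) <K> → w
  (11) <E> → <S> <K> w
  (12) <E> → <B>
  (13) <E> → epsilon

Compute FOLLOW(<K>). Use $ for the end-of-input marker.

FIRST(<B>): from <B>→p q we get {p}; from <B>→w <S> we get {w}; from <B>→epsilon we get {epsilon}. So FIRST(<B>) = {epsilon, p, w}.
FIRST(<S>): from <S>→epsilon we get {epsilon}; from <S>→<E> we get {epsilon, p, s, v, w}; from <S>→<B> <K> s we get {p, s, v, w}. So FIRST(<S>) = {epsilon, p, s, v, w}.
FIRST(<N>): from <N>→<S> v <N> we get {p, s, v, w}; from <N>→s <E> we get {s}. So FIRST(<N>) = {p, s, v, w}.
FIRST(<K>): from <K>→<N> w we get {p, s, v, w}; from <K>→w we get {w}. So FIRST(<K>) = {p, s, v, w}.
FIRST(<E>): from <E>→<S> <K> w we get {p, s, v, w}; from <E>→<B> we get {epsilon, p, w}; from <E>→epsilon we get {epsilon}. So FIRST(<E>) = {epsilon, p, s, v, w}.
FOLLOW(<S>) includes $ since <S> is the start symbol.
FOLLOW(<N>): in <N>→<S> v <N>, the suffix after <N> is empty (adds nothing new); in <K>→<N> w, <N> is followed by w with FIRST {w}. Thus FOLLOW(<N>) = {w}.
FOLLOW(<K>): in <S>→<B> <K> s, <K> is followed by s with FIRST {s}; in <E>→<S> <K> w, <K> is followed by w with FIRST {w}. Thus FOLLOW(<K>) = {s, w}.
FOLLOW(<S>): in <N>→<S> v <N>, <S> is followed by v <N> with FIRST {v}; in <B>→w <S>, the suffix after <S> is empty, so FOLLOW(<S>) ⊇ FOLLOW(<B>) = {$, p, s, v, w}; in <E>→<S> <K> w, <S> is followed by <K> w with FIRST {p, s, v, w}. Thus FOLLOW(<S>) = {$, p, s, v, w}.
FOLLOW(<E>): in <S>→<E>, the suffix after <E> is empty, so FOLLOW(<E>) ⊇ FOLLOW(<S>) = {$, p, s, v, w}; in <N>→s <E>, the suffix after <E> is empty, so FOLLOW(<E>) ⊇ FOLLOW(<N>) = {w}. Thus FOLLOW(<E>) = {$, p, s, v, w}.
FOLLOW(<B>): in <S>→<B> <K> s, <B> is followed by <K> s with FIRST {p, s, v, w}; in <E>→<B>, the suffix after <B> is empty, so FOLLOW(<B>) ⊇ FOLLOW(<E>) = {$, p, s, v, w}. Thus FOLLOW(<B>) = {$, p, s, v, w}.

{s, w}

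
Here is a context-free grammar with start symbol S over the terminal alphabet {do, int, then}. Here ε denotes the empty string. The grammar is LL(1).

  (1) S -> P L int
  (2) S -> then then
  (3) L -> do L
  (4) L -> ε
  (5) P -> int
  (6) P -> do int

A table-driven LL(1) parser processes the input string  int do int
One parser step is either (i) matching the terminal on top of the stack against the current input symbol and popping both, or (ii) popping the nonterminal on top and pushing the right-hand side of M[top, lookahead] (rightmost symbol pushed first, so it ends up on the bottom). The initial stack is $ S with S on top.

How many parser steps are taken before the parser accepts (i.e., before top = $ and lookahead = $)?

7

step 1: stack=$ S  input=int do int $  — expand S -> P L int
step 2: stack=$ int L P  input=int do int $  — expand P -> int
step 3: stack=$ int L int  input=int do int $  — match int
step 4: stack=$ int L  input=do int $  — expand L -> do L
step 5: stack=$ int L do  input=do int $  — match do
step 6: stack=$ int L  input=int $  — expand L -> ε
step 7: stack=$ int  input=int $  — match int
Accept reached after 7 steps.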